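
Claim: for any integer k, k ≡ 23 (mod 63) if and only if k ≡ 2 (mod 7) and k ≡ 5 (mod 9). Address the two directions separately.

Both implications hold.

(→) Suppose k ≡ 23 (mod 63); write k = 63j + 23. Since 7 ∣ 63, reducing mod 7 gives k ≡ 23 ≡ 2 (mod 7); since 9 ∣ 63, reducing mod 9 gives k ≡ 23 ≡ 5 (mod 9).

(←) Conversely, if k ≡ 2 (mod 7) and k ≡ 5 (mod 9), then by the Chinese remainder theorem k ≡ 23 (mod 63). This is exactly k ≡ 23 (mod 63).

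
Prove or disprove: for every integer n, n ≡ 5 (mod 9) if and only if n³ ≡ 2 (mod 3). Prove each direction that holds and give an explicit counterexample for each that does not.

[⇒] Suppose n ≡ 5 (mod 9). Then n³ ≡ 5³ = 125 (mod 9), and since 3 ∣ 9, also n³ ≡ 2 (mod 3).

[⇐] This fails: take n = 2. Then 2³ = 8 ≡ 2 (mod 3), yet 2 ≡ 2 (mod 9), not 5.

The forward direction holds; the converse fails.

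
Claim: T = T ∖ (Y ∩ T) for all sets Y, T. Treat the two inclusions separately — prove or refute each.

(⊇) Let x ∈ T ∖ (Y ∩ T). Then x ∈ T and x ∉ Y, from which x ∈ T.

(⊆) This inclusion fails. Take Y = {1}, T = {1}; then 1 ∈ T but 1 ∉ T ∖ (Y ∩ T).

(⊆) fails; (⊇) holds.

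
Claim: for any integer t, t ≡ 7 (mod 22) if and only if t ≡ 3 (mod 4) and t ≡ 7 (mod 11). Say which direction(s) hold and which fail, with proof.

Only the reverse direction holds.

(⇒) This fails: t = 29 gives 29 ≡ 7 (mod 22) but 29 ≡ 1 (mod 4), so the conjunction on the right does not hold.

(⇐) Conversely, if t ≡ 3 (mod 4) and t ≡ 7 (mod 11), then by the Chinese remainder theorem t ≡ 7 (mod 44). Since 7 ≡ 7 (mod 22) and 22 ∣ 44, we get t ≡ 7 (mod 22).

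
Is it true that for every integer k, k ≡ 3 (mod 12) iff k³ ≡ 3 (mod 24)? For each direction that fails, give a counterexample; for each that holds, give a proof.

The forward direction fails; the converse holds.

(⇒) This fails: take k = 15. Then 15 ≡ 3 (mod 12), but 15³ = 3375 ≡ 15 (mod 24), not 3.

(⇐) Conversely, the residues r modulo 24 with r³ ≡ 3 (mod 24) are exactly {3}, and each is ≡ 3 (mod 12).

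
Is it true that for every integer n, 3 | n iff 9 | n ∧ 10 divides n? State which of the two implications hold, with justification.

(⇒) fails; (⇐) holds.

Forward direction. This fails: take n = 3. Certainly 3 ∣ 3, but 9 ∤ 3.

Converse. Suppose 9 ∣ n and 10 ∣ n. Any common multiple of 9 and 10 is a multiple of their lcm; here gcd(9, 10) = 1, so lcm(9, 10) = 9·10 = 90, so 90 ∣ n. Since 3 ∣ 90, it follows that 3 ∣ n.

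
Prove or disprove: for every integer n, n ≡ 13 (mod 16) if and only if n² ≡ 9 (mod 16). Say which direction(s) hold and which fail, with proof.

Only the forward direction holds.

(→) Suppose n ≡ 13 (mod 16). Write n = 16j + 13. Then (16j + 13)² = 256j² + 416j + 169 = 16(16j² + 26j + 10) + 9, so n² ≡ 9 (mod 16).

(←) This fails: take n = 3. Then 3² = 9 ≡ 9 (mod 16), yet 3 ≡ 3 (mod 16), not 13.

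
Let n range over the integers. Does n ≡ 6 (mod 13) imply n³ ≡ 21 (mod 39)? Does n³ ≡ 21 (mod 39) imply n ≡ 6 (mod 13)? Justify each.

Both directions fail.

[⇒] This fails: take n = 19. Then 19 ≡ 6 (mod 13), but 19³ = 6859 ≡ 34 (mod 39), not 21.

[⇐] This fails: take n = 15. Then 15³ = 3375 ≡ 21 (mod 39), yet 15 ≡ 2 (mod 13), not 6.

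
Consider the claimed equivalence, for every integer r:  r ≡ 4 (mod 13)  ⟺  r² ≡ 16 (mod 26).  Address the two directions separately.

Neither direction holds.

(⟹) This fails: take r = 17. Then 17 ≡ 4 (mod 13), but 17² = 289 ≡ 3 (mod 26), not 16.

(⟸) This fails: take r = 22. Then 22² = 484 ≡ 16 (mod 26), yet 22 ≡ 9 (mod 13), not 4.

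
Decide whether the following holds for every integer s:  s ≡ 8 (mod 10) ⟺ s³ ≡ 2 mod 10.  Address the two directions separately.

(→) Suppose s ≡ 8 (mod 10). Write s = 10j + 8. Then (10j + 8)³ = 1000j³ + 2400j² + 1920j + 512 = 10(100j³ + 240j² + 192j + 51) + 2, so s³ ≡ 2 (mod 10).

(←) For the converse, argue contrapositively. If s ≢ 8 (mod 10), then s is congruent to one of 0, 1, 2, 3, 4, 5, 6, 7, 9 modulo 10, and these give s³ ≡ 0, 1, 8, 7, 4, 5, 6, 3, 9 respectively — never 2.

Equivalent; both directions hold.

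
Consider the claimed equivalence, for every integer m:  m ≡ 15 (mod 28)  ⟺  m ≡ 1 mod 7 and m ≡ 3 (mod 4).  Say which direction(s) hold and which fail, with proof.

Both directions hold; the statement is true.

Forward direction. Suppose m ≡ 15 (mod 28); write m = 28j + 15. Since 7 ∣ 28, reducing mod 7 gives m ≡ 15 ≡ 1 (mod 7); since 4 ∣ 28, reducing mod 4 gives m ≡ 15 ≡ 3 (mod 4).

Converse. If m ≡ 1 (mod 7) and m ≡ 3 (mod 4), then by the Chinese remainder theorem m ≡ 15 (mod 28). This is exactly m ≡ 15 (mod 28).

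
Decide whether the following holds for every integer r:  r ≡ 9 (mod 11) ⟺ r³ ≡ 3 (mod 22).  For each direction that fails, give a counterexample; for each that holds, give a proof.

(⇒) This fails: take r = 20. Then 20 ≡ 9 (mod 11), but 20³ = 8000 ≡ 14 (mod 22), not 3.

(⇐) Conversely, the residues r modulo 22 with r³ ≡ 3 (mod 22) are exactly {9}, and each is ≡ 9 (mod 11).

The forward direction fails; the converse holds.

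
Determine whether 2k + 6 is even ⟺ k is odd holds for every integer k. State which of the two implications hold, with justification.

Forward direction. This fails: take k = 4. Then 2k + 6 = 14, which is even, yet k = 4 is even, not odd.

Converse. Suppose k is odd. Since 2 is even, 2k is even for every k, so 2k + 6 has the same parity as 6, which is even. Hence 2k + 6 is even.

Only the reverse direction holds.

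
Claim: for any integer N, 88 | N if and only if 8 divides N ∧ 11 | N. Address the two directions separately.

Both directions hold; the statement is true.

[⇒] If 88 ∣ N, write N = 88q. Since 88 = 11·8, N = 8·(11q), so 8 ∣ N; and since 88 = 8·11, N = 11·(8q), so 11 ∣ N.

[⇐] Suppose 8 ∣ N and 11 ∣ N. Any common multiple of 8 and 11 is a multiple of their lcm; here gcd(8, 11) = 1, so lcm(8, 11) = 8·11 = 88, so 88 ∣ N.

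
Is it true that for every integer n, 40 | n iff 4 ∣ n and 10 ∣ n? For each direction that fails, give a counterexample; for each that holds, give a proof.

Only the forward implication holds.

Forward direction. If 40 ∣ n, write n = 40q. Since 40 = 10·4, n = 4·(10q), so 4 ∣ n; and since 40 = 4·10, n = 10·(4q), so 10 ∣ n.

Converse. This fails: take n = 20. Both 4 ∣ 20 and 10 ∣ 20, yet 20 is not a multiple of 40 (since 20 = 0·40 + 20), so 40 ∤ 20.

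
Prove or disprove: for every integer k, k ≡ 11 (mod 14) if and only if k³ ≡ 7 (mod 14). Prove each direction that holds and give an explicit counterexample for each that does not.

Neither direction holds.

Forward direction. This fails: take k = 11. Then 11 ≡ 11 (mod 14), but 11³ = 1331 ≡ 1 (mod 14), not 7.

Converse. This fails: take k = 7. Then 7³ = 343 ≡ 7 (mod 14), yet 7 ≡ 7 (mod 14), not 11.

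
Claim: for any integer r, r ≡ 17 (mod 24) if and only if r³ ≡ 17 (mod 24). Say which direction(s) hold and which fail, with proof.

Forward direction. Suppose r ≡ 17 (mod 24). Write r = 24j + 17. Then (24j + 17)³ = 13824j³ + 29376j² + 20808j + 4913 = 24(576j³ + 1224j² + 867j + 204) + 17, so r³ ≡ 17 (mod 24).

Converse. Suppose r³ ≡ 17 (mod 24). The only residue r in {0, …, 23} with r³ ≡ 17 (mod 24) is r = 17, so r ≡ 17 (mod 24).

Both implications hold.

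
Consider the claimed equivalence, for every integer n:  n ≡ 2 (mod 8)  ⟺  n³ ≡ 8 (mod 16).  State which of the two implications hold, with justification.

Only the forward direction holds.

(←) This fails: take n = 6. Then 6³ = 216 ≡ 8 (mod 16), yet 6 ≡ 6 (mod 8), not 2.

(→) Suppose n ≡ 2 (mod 8). Working modulo 16, n ∈ {2, 10}; for each such r, r³ ≡ 8 (mod 16).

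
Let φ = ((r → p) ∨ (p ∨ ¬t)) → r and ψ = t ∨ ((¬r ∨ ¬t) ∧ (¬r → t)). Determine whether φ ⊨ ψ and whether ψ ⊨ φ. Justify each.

(←) This fails. Under p = F, t = T, r = F, the left side is false but the right side is true.

(→) Assume the antecedent. If p is true, the antecedent forces (p = T, t = F, r = T) or (p = T, t = T, r = T), and t ∨ ((¬r ∨ ¬t) ∧ (¬r → t)) holds there. If p is false, the antecedent forces (p = F, t = F, r = T) or (p = F, t = T, r = T), and t ∨ ((¬r ∨ ¬t) ∧ (¬r → t)) holds there. Either way t ∨ ((¬r ∨ ¬t) ∧ (¬r → t)) holds.

Not equivalent: only (⇒) holds.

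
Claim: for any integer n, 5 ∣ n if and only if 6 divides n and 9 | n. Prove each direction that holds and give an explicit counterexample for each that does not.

Neither direction holds.

(⟹) This fails: take n = 5. Certainly 5 ∣ 5, but 6 ∤ 5.

(⟸) This fails: take n = 18. Both 6 ∣ 18 and 9 ∣ 18, yet 18 is not a multiple of 5 (since 18 = 3·5 + 3), so 5 ∤ 18.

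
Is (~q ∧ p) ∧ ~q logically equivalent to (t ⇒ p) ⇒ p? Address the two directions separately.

Forward direction. Assume the antecedent. If t is true, (t ⇒ p) ⇒ p reduces to true regardless of the other variables. If t is false, the antecedent forces (t = F, q = F, p = T), and (t ⇒ p) ⇒ p holds there. Either way (t ⇒ p) ⇒ p holds.

Converse. This fails. Under t = T, q = F, p = F, the left side is false but the right side is true.

Not equivalent: only (⇒) holds.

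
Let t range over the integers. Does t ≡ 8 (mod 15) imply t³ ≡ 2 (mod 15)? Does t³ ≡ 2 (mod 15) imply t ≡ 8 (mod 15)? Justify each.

Both directions hold; the statement is true.

(⇒) Suppose t ≡ 8 (mod 15). Write t = 15j + 8. Then (15j + 8)³ = 3375j³ + 5400j² + 2880j + 512 = 15(225j³ + 360j² + 192j + 34) + 2, so t³ ≡ 2 (mod 15).

(⇐) Conversely, suppose t³ ≡ 2 (mod 15). The only residue r in {0, …, 14} with r³ ≡ 2 (mod 15) is r = 8, so t ≡ 8 (mod 15).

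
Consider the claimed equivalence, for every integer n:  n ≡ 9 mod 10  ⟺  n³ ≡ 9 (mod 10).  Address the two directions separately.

(⟹) Suppose n ≡ 9 mod 10. Write n = 10j + 9. Then (10j + 9)³ = 1000j³ + 2700j² + 2430j + 729 = 10(100j³ + 270j² + 243j + 72) + 9, so n³ ≡ 9 (mod 10).

(⟸) For the converse, argue contrapositively. If n ≢ 9 (mod 10), then n is congruent to one of 0, 1, 2, 3, 4, 5, 6, 7, 8 modulo 10, and these give n³ ≡ 0, 1, 8, 7, 4, 5, 6, 3, 2 respectively — never 9.

The biconditional holds.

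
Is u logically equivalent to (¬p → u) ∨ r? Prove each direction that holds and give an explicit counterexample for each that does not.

Forward direction. Assume the antecedent. If u is true, (¬p → u) ∨ r reduces to true regardless of the other variables. If u is false, the antecedent cannot hold. Either way (¬p → u) ∨ r holds.

Converse. This fails. Under u = F, p = T, r = F, the left side is false but the right side is true.

The forward direction holds; the converse fails.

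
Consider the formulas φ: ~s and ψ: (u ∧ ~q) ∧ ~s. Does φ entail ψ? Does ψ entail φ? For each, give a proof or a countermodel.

The forward direction fails; the converse holds.

(⟸) Assume the antecedent. If s is true, the antecedent cannot hold. If s is false, ~s reduces to true regardless of the other variables. Either way ~s holds.

(⟹) This fails. Under s = F, u = F, q = F, the left side is true but the right side is false.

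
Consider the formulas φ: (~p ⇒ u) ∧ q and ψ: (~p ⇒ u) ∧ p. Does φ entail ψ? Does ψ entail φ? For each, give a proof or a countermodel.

(→) This fails. Under q = T, u = T, p = F, the left side is true but the right side is false.

(←) This fails. Under q = F, u = F, p = T, the left side is false but the right side is true.

Neither direction holds.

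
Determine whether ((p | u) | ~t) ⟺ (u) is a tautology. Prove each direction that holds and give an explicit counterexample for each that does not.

Only the converse holds.

Forward direction. This fails. Under u = F, p = F, t = F, the left side is true but the right side is false.

Converse. Assume the antecedent. If u is true, (p | u) | ~t reduces to true regardless of the other variables. If u is false, the antecedent cannot hold. Either way (p | u) | ~t holds.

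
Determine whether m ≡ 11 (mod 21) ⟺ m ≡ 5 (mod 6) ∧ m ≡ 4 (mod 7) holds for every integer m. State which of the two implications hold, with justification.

The forward direction fails; the converse holds.

[⇒] This fails: m = 32 gives 32 ≡ 11 (mod 21) but 32 ≡ 2 (mod 6), so the conjunction on the right does not hold.

[⇐] Conversely, if m ≡ 5 (mod 6) and m ≡ 4 (mod 7), then by the Chinese remainder theorem m ≡ 11 (mod 42). Since 11 ≡ 11 (mod 21) and 21 ∣ 42, we get m ≡ 11 (mod 21).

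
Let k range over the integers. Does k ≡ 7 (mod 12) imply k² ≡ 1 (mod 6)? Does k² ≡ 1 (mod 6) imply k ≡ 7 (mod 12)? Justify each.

(⟸) This fails: take k = 1. Then 1² = 1 ≡ 1 (mod 6), yet 1 ≡ 1 (mod 12), not 7.

(⟹) Suppose k ≡ 7 (mod 12). Then k² ≡ 7² = 49 (mod 12), and since 6 ∣ 12, also k² ≡ 1 (mod 6).

Only the forward implication holds.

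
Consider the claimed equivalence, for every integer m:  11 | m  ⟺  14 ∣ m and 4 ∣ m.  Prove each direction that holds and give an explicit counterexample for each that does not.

(⇒) fails and (⇐) fails.

[⇒] This fails: take m = 11. Certainly 11 ∣ 11, but 14 ∤ 11.

[⇐] This fails: take m = 28. Both 14 ∣ 28 and 4 ∣ 28, yet 28 is not a multiple of 11 (since 28 = 2·11 + 6), so 11 ∤ 28.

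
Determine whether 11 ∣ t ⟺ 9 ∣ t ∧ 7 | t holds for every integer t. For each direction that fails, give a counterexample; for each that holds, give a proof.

Both directions fail.

[⇒] This fails: take t = 11. Certainly 11 ∣ 11, but 9 ∤ 11.

[⇐] This fails: take t = 63. Both 9 ∣ 63 and 7 ∣ 63, yet 63 is not a multiple of 11 (since 63 = 5·11 + 8), so 11 ∤ 63.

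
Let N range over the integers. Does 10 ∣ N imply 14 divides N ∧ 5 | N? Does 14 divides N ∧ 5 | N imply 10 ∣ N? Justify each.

(⇒) fails; (⇐) holds.

(→) This fails: take N = 10. Certainly 10 ∣ 10, but 14 ∤ 10.

(←) Suppose 14 ∣ N and 5 ∣ N. Any common multiple of 14 and 5 is a multiple of their lcm; here gcd(14, 5) = 1, so lcm(14, 5) = 14·5 = 70, so 70 ∣ N. Since 10 ∣ 70, it follows that 10 ∣ N.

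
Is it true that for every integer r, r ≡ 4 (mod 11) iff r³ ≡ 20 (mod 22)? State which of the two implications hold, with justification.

The forward direction fails; the converse holds.

(⟸) The residues r modulo 22 with r³ ≡ 20 (mod 22) are exactly {4}, and each is ≡ 4 (mod 11).

(⟹) This fails: take r = 15. Then 15 ≡ 4 (mod 11), but 15³ = 3375 ≡ 9 (mod 22), not 20.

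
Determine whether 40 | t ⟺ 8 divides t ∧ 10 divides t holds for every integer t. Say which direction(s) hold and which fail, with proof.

Both implications hold.

[⇐] Suppose 8 ∣ t and 10 ∣ t. Any common multiple of 8 and 10 is a multiple of their lcm; here lcm(8, 10) = 8·10/gcd(8, 10) = 80/2 = 40, so 40 ∣ t.

[⇒] If 40 ∣ t, write t = 40q. Since 40 = 5·8, t = 8·(5q), so 8 ∣ t; and since 40 = 4·10, t = 10·(4q), so 10 ∣ t.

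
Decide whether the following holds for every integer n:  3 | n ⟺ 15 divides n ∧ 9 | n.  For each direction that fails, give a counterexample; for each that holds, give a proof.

Forward direction. This fails: take n = 3. Certainly 3 ∣ 3, but 15 ∤ 3.

Converse. Suppose 15 ∣ n and 9 ∣ n. Any common multiple of 15 and 9 is a multiple of their lcm; here lcm(15, 9) = 15·9/gcd(15, 9) = 135/3 = 45, so 45 ∣ n. Since 3 ∣ 45, it follows that 3 ∣ n.

Only the reverse direction holds.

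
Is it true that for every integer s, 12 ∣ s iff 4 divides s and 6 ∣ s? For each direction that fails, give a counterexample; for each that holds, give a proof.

Equivalent; both directions hold.

(⟹) If 12 ∣ s, write s = 12q. Since 12 = 3·4, s = 4·(3q), so 4 ∣ s; and since 12 = 2·6, s = 6·(2q), so 6 ∣ s.

(⟸) Suppose 4 ∣ s and 6 ∣ s. Any common multiple of 4 and 6 is a multiple of their lcm; here lcm(4, 6) = 4·6/gcd(4, 6) = 24/2 = 12, so 12 ∣ s.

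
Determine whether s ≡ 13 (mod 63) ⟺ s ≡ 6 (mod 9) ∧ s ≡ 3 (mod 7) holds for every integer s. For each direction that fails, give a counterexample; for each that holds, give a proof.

[⇒] This fails: s = 13 gives 13 ≡ 13 (mod 63) but 13 ≡ 4 (mod 9), so the conjunction on the right does not hold.

[⇐] This fails: s = 24 satisfies both congruences on the right (24 ≡ 6 mod 9 and 24 ≡ 3 mod 7) yet 24 ≡ 24 (mod 63), not 13.

Neither implication holds.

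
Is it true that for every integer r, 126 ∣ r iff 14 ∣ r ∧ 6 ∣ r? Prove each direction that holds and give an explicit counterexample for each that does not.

The forward direction holds; the converse fails.

(→) If 126 ∣ r, write r = 126q. Since 126 = 9·14, r = 14·(9q), so 14 ∣ r; and since 126 = 21·6, r = 6·(21q), so 6 ∣ r.

(←) This fails: take r = 42. Both 14 ∣ 42 and 6 ∣ 42, yet 42 is not a multiple of 126 (since 42 = 0·126 + 42), so 126 ∤ 42.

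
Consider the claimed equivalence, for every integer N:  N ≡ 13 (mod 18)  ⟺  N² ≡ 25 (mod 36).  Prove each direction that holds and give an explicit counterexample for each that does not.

[⇒] Suppose N ≡ 13 (mod 18). Working modulo 36, N ∈ {13, 31}; for each such r, r² ≡ 25 (mod 36).

[⇐] This fails: take N = 5. Then 5² = 25 ≡ 25 (mod 36), yet 5 ≡ 5 (mod 18), not 13.

(⇒) holds; (⇐) fails.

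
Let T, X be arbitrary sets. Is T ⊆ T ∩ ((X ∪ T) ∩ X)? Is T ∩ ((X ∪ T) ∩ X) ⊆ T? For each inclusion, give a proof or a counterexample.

(⊆) This inclusion fails. Take T = {1}, X = ∅; then 1 ∈ T but 1 ∉ T ∩ ((X ∪ T) ∩ X).

(⊇) Let x ∈ T ∩ ((X ∪ T) ∩ X). Then x ∈ T ∩ X, from which x ∈ T.

The sets are not equal: only the reverse inclusion holds.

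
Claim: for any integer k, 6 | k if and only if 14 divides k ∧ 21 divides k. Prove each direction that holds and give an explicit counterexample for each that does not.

Forward direction. This fails: take k = 6. Certainly 6 ∣ 6, but 14 ∤ 6.

Converse. Suppose 14 ∣ k and 21 ∣ k. Any common multiple of 14 and 21 is a multiple of their lcm; here lcm(14, 21) = 14·21/gcd(14, 21) = 294/7 = 42, so 42 ∣ k. Since 6 ∣ 42, it follows that 6 ∣ k.

(⇒) fails; (⇐) holds.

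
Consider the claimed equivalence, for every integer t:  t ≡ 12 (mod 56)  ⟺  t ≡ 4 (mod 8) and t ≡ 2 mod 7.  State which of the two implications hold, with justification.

(⇒) This fails: t = 12 gives 12 ≡ 12 (mod 56) but 12 ≡ 5 (mod 7), so the conjunction on the right does not hold.

(⇐) This fails: t = 44 satisfies both congruences on the right (44 ≡ 4 mod 8 and 44 ≡ 2 mod 7) yet 44 ≡ 44 (mod 56), not 12.

Both directions fail.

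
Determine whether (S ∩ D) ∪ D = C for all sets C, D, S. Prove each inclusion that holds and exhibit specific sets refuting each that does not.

Forward inclusion. This inclusion fails. Take C = ∅, D = {1}, S = ∅; then 1 ∈ (S ∩ D) ∪ D but 1 ∉ C.

Reverse inclusion. This inclusion fails. Take C = {1}, D = ∅, S = ∅; then 1 ∈ C but 1 ∉ (S ∩ D) ∪ D.

Neither inclusion holds.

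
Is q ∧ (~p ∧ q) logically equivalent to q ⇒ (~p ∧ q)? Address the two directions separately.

(⇒) holds; (⇐) fails.

(⇐) This fails. Under q = F, p = F, the left side is false but the right side is true.

(⇒) Assume the antecedent. If q is true, the antecedent forces (q = T, p = F), and q ⇒ (~p ∧ q) holds there. If q is false, the antecedent cannot hold. Either way q ⇒ (~p ∧ q) holds.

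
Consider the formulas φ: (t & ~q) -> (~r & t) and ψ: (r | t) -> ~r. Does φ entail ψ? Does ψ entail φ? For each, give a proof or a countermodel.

The forward direction fails; the converse holds.

(⇒) This fails. Under t = F, q = F, r = T, the left side is true but the right side is false.

(⇐) Assume the antecedent. If t is true, the antecedent forces (t = T, q = F, r = F) or (t = T, q = T, r = F), and (t & ~q) -> (~r & t) holds there. If t is false, (t & ~q) -> (~r & t) reduces to true regardless of the other variables. Either way (t & ~q) -> (~r & t) holds.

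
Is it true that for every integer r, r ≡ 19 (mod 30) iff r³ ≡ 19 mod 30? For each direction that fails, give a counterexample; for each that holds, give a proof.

(→) Suppose r ≡ 19 (mod 30). Write r = 30j + 19. Then (30j + 19)³ = 27000j³ + 51300j² + 32490j + 6859 = 30(900j³ + 1710j² + 1083j + 228) + 19, so r³ ≡ 19 (mod 30).

(←) Conversely, suppose r³ ≡ 19 (mod 30). The only residue r in {0, …, 29} with r³ ≡ 19 (mod 30) is r = 19, so r ≡ 19 (mod 30).

Both directions hold.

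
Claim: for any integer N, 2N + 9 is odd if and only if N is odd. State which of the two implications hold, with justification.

[⇐] Suppose N is odd. Since 2 is even, 2N is even for every N, so 2N + 9 has the same parity as 9, which is odd. Hence 2N + 9 is odd.

[⇒] This fails: take N = 6. Then 2N + 9 = 21, which is odd, yet N = 6 is even, not odd.

Not equivalent: only (⇐) holds.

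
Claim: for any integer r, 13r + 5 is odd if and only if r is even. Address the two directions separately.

The biconditional holds.

(→) Suppose 13r + 5 is odd. Since 13 is odd, 13r and r have the same parity, so 13r + 5 ≡ r + 5 (mod 2). As 5 is odd, 13r + 5 is odd exactly when r is even. Thus r is even.

(←) Conversely, suppose r is even; write r = 2j. Then 13r + 5 = 13·(2j) + 5 = 2·13j + 5, which is odd.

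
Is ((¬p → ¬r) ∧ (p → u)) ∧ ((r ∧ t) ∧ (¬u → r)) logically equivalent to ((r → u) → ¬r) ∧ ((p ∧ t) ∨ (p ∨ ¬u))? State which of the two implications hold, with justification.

Both directions fail.

(⇒) This fails. Under u = T, p = T, t = T, r = T, the left side is true but the right side is false.

(⇐) This fails. Under u = F, p = F, t = F, r = F, the left side is false but the right side is true.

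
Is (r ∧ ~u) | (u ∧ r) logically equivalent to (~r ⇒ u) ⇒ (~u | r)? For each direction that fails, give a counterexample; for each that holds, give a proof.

The forward direction holds; the converse fails.

(⟸) This fails. Under r = F, u = F, the left side is false but the right side is true.

(⟹) Assume the antecedent. If r is true, (~r ⇒ u) ⇒ (~u | r) reduces to true regardless of the other variables. If r is false, the antecedent cannot hold. Either way (~r ⇒ u) ⇒ (~u | r) holds.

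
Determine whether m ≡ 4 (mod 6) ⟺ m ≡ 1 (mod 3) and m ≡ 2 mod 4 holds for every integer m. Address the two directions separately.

(⇒) This fails: m = 4 gives 4 ≡ 4 (mod 6) but 4 ≡ 0 (mod 4), so the conjunction on the right does not hold.

(⇐) Conversely, if m ≡ 1 (mod 3) and m ≡ 2 (mod 4), then by the Chinese remainder theorem m ≡ 10 (mod 12). Since 10 ≡ 4 (mod 6) and 6 ∣ 12, we get m ≡ 4 (mod 6).

Not equivalent: only (⇐) holds.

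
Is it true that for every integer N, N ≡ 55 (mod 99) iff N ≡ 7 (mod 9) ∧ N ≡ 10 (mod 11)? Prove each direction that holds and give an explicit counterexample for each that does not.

(⇒) This fails: N = 55 gives 55 ≡ 55 (mod 99) but 55 ≡ 1 (mod 9), so the conjunction on the right does not hold.

(⇐) This fails: N = 43 satisfies both congruences on the right (43 ≡ 7 mod 9 and 43 ≡ 10 mod 11) yet 43 ≡ 43 (mod 99), not 55.

(⇒) fails and (⇐) fails.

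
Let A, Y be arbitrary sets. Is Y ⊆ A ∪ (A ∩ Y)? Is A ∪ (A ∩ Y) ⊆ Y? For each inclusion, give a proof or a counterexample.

Forward inclusion. This inclusion fails. Take A = ∅, Y = {1}; then 1 ∈ Y but 1 ∉ A ∪ (A ∩ Y).

Reverse inclusion. This inclusion fails. Take A = {1}, Y = ∅; then 1 ∈ A ∪ (A ∩ Y) but 1 ∉ Y.

(⊆) fails and (⊇) fails.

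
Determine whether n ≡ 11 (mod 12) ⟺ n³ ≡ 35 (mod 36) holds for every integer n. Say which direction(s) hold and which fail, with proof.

[⇒] Suppose n ≡ 11 (mod 12). Working modulo 36, n ∈ {11, 23, 35}; for each such r, r³ ≡ 35 (mod 36).

[⇐] Conversely, the residues r modulo 36 with r³ ≡ 35 (mod 36) are exactly {11, 23, 35}, and each is ≡ 11 (mod 12).

Both directions hold; the statement is true.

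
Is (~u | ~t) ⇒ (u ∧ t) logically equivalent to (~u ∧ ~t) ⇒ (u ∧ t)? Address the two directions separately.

The forward direction holds; the converse fails.

(⟹) Assume the antecedent. If u is true, (~u ∧ ~t) ⇒ (u ∧ t) reduces to true regardless of the other variables. If u is false, the antecedent cannot hold. Either way (~u ∧ ~t) ⇒ (u ∧ t) holds.

(⟸) This fails. Under u = T, t = F, the left side is false but the right side is true.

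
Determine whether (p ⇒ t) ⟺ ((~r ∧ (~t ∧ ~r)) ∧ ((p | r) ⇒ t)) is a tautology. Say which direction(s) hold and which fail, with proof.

Forward direction. This fails. Under p = F, r = T, t = F, the left side is true but the right side is false.

Converse. Assume the antecedent. If p is true, the antecedent cannot hold. If p is false, p ⇒ t reduces to true regardless of the other variables. Either way p ⇒ t holds.

(⇒) fails; (⇐) holds.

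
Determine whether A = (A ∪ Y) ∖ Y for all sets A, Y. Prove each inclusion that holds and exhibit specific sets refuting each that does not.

Forward inclusion. This inclusion fails. Take A = {1}, Y = {1}; then 1 ∈ A but 1 ∉ (A ∪ Y) ∖ Y.

Reverse inclusion. Let x ∈ (A ∪ Y) ∖ Y. Then x ∈ A and x ∉ Y, from which x ∈ A.

The sets are not equal: only the reverse inclusion holds.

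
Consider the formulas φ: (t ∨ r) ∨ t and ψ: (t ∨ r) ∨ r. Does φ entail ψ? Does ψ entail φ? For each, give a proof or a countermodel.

Both directions hold.

(←) Assume the antecedent. If r is true, (t ∨ r) ∨ t reduces to true regardless of the other variables. If r is false, the antecedent forces (r = F, t = T), and (t ∨ r) ∨ t holds there. Either way (t ∨ r) ∨ t holds.

(→) Assume the antecedent. If r is true, (t ∨ r) ∨ r reduces to true regardless of the other variables. If r is false, the antecedent forces (r = F, t = T), and (t ∨ r) ∨ r holds there. Either way (t ∨ r) ∨ r holds.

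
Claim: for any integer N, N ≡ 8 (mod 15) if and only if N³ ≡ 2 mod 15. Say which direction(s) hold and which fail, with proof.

(⟹) Suppose N ≡ 8 (mod 15). Write N = 15j + 8. Then (15j + 8)³ = 3375j³ + 5400j² + 2880j + 512 = 15(225j³ + 360j² + 192j + 34) + 2, so N³ ≡ 2 (mod 15).

(⟸) Conversely, suppose N³ ≡ 2 (mod 15). The only residue r in {0, …, 14} with r³ ≡ 2 (mod 15) is r = 8, so N ≡ 8 (mod 15).

Both directions hold; the statement is true.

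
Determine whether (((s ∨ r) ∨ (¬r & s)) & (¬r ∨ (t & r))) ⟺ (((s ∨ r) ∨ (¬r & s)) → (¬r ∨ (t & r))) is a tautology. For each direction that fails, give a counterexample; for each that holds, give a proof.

(⇒) holds; (⇐) fails.

(←) This fails. Under t = F, s = F, r = F, the left side is false but the right side is true.

(→) Assume the antecedent. If t is true, the consequent reduces to true regardless of the other variables. If t is false, the antecedent forces (t = F, s = T, r = F), and the consequent holds there. Either way the consequent holds.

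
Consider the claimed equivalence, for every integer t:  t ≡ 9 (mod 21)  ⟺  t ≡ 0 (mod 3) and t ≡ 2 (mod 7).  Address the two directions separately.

[⇒] Suppose t ≡ 9 (mod 21); write t = 21j + 9. Since 3 ∣ 21, reducing mod 3 gives t ≡ 9 ≡ 0 (mod 3); since 7 ∣ 21, reducing mod 7 gives t ≡ 9 ≡ 2 (mod 7).

[⇐] Conversely, if t ≡ 0 (mod 3) and t ≡ 2 (mod 7), then by the Chinese remainder theorem t ≡ 9 (mod 21). This is exactly t ≡ 9 (mod 21).

The biconditional holds.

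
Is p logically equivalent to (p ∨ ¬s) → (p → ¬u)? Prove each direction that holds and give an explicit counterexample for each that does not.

(⇒) This fails. Under p = T, u = T, s = F, the left side is true but the right side is false.

(⇐) This fails. Under p = F, u = F, s = F, the left side is false but the right side is true.

(⇒) fails and (⇐) fails.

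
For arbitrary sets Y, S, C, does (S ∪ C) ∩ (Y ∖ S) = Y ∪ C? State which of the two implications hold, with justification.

Forward inclusion. Let x ∈ (S ∪ C) ∩ (Y ∖ S). Then x ∈ Y ∩ C and x ∉ S, from which x ∈ Y ∪ C.

Reverse inclusion. This inclusion fails. Take Y = {1}, S = ∅, C = ∅; then 1 ∈ Y ∪ C but 1 ∉ (S ∪ C) ∩ (Y ∖ S).

The sets are not equal: only the forward inclusion holds.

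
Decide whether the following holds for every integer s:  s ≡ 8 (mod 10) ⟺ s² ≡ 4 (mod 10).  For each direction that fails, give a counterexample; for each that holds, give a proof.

Not equivalent: only (⇒) holds.

(→) Suppose s ≡ 8 (mod 10). Write s = 10j + 8. Then (10j + 8)² = 100j² + 160j + 64 = 10(10j² + 16j + 6) + 4, so s² ≡ 4 (mod 10).

(←) This fails: take s = 2. Then 2² = 4 ≡ 4 (mod 10), yet 2 ≡ 2 (mod 10), not 8.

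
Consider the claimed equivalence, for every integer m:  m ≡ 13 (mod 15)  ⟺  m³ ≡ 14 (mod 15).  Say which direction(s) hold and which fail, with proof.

Neither direction holds.

(⇒) This fails: take m = 13. Then 13 ≡ 13 (mod 15), but 13³ = 2197 ≡ 7 (mod 15), not 14.

(⇐) This fails: take m = 14. Then 14³ = 2744 ≡ 14 (mod 15), yet 14 ≡ 14 (mod 15), not 13.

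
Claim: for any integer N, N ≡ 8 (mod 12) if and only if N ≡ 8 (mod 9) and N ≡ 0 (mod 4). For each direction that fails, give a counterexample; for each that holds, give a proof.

(⇒) This fails: N = 32 gives 32 ≡ 8 (mod 12) but 32 ≡ 5 (mod 9), so the conjunction on the right does not hold.

(⇐) Conversely, if N ≡ 8 (mod 9) and N ≡ 0 (mod 4), then by the Chinese remainder theorem N ≡ 8 (mod 36). Since 8 ≡ 8 (mod 12) and 12 ∣ 36, we get N ≡ 8 (mod 12).

Only the reverse direction holds.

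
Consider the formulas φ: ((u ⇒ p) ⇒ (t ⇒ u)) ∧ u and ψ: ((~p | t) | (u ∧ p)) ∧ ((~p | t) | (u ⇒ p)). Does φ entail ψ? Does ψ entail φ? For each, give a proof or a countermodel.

Only the forward direction holds.

[⇒] Assume the antecedent. If p is true, the antecedent forces (p = T, u = T, t = F) or (p = T, u = T, t = T), and the consequent holds there. If p is false, the consequent reduces to true regardless of the other variables. Either way the consequent holds.

[⇐] This fails. Under p = F, u = F, t = F, the left side is false but the right side is true.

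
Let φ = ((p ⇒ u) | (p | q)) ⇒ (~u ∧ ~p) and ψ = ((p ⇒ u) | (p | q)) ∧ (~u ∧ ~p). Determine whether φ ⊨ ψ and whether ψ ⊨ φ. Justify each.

The biconditional holds.

(→) Assume the antecedent. If u is true, the antecedent cannot hold. If u is false, the antecedent forces (u = F, q = F, p = F) or (u = F, q = T, p = F), and the consequent holds there. Either way the consequent holds.

(←) Assume the antecedent. If u is true, the antecedent cannot hold. If u is false, the antecedent forces (u = F, q = F, p = F) or (u = F, q = T, p = F), and the consequent holds there. Either way the consequent holds.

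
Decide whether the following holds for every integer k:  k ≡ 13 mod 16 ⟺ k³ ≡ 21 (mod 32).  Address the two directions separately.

Only the converse holds.

[⇐] The residues r modulo 32 with r³ ≡ 21 (mod 32) are exactly {13}, and each is ≡ 13 (mod 16).

[⇒] This fails: take k = 29. Then 29 ≡ 13 (mod 16), but 29³ = 24389 ≡ 5 (mod 32), not 21.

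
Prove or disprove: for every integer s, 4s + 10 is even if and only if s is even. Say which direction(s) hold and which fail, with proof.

Not equivalent: only (⇐) holds.

(⇒) This fails: take s = 3. Then 4s + 10 = 22, which is even, yet s = 3 is odd, not even.

(⇐) Suppose s is even. Since 4 is even, 4s is even for every s, so 4s + 10 has the same parity as 10, which is even. Hence 4s + 10 is even.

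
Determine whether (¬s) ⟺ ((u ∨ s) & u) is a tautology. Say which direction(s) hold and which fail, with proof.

(⇒) This fails. Under u = F, s = F, the left side is true but the right side is false.

(⇐) This fails. Under u = T, s = T, the left side is false but the right side is true.

Neither direction holds.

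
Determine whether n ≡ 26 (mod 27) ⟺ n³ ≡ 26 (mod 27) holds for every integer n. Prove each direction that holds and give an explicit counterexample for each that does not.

(→) Suppose n ≡ 26 (mod 27). Write n = 27j + 26. Then (27j + 26)³ = 19683j³ + 56862j² + 54756j + 17576 = 27(729j³ + 2106j² + 2028j + 650) + 26, so n³ ≡ 26 (mod 27).

(←) This fails: take n = 8. Then 8³ = 512 ≡ 26 (mod 27), yet 8 ≡ 8 (mod 27), not 26.

Only the forward direction holds.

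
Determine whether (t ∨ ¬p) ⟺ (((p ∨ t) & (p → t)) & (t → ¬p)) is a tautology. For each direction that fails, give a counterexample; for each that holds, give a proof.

(⇒) fails; (⇐) holds.

[⇒] This fails. Under p = F, t = F, the left side is true but the right side is false.

[⇐] Assume the antecedent. If p is true, the antecedent cannot hold. If p is false, t ∨ ¬p reduces to true regardless of the other variables. Either way t ∨ ¬p holds.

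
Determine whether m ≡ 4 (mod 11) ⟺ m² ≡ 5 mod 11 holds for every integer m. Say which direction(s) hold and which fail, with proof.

Forward direction. Suppose m ≡ 4 (mod 11). Write m = 11j + 4. Then (11j + 4)² = 121j² + 88j + 16 = 11(11j² + 8j + 1) + 5, so m² ≡ 5 (mod 11).

Converse. This fails: take m = 7. Then 7² = 49 ≡ 5 (mod 11), yet 7 ≡ 7 (mod 11), not 4.

The forward direction holds; the converse fails.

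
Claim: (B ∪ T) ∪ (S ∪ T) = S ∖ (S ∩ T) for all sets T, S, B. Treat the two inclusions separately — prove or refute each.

(⟹) This inclusion fails. Take T = {1}, S = ∅, B = ∅; then 1 ∈ (B ∪ T) ∪ (S ∪ T) but 1 ∉ S ∖ (S ∩ T).

(⟸) Let x ∈ S ∖ (S ∩ T). Then either x ∈ S and x ∉ T, B; or x ∈ S ∩ B and x ∉ T. In each case x ∈ (B ∪ T) ∪ (S ∪ T), so S ∖ (S ∩ T) ⊆ (B ∪ T) ∪ (S ∪ T).

The sets are not equal: only the reverse inclusion holds.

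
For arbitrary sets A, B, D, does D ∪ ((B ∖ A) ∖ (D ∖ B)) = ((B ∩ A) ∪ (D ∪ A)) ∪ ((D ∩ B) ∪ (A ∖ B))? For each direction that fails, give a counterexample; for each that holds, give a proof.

(⊆) This inclusion fails. Take A = ∅, B = {1}, D = ∅; then 1 ∈ D ∪ ((B ∖ A) ∖ (D ∖ B)) but 1 ∉ ((B ∩ A) ∪ (D ∪ A)) ∪ ((D ∩ B) ∪ (A ∖ B)).

(⊇) This inclusion fails. Take A = {1}, B = ∅, D = ∅; then 1 ∈ ((B ∩ A) ∪ (D ∪ A)) ∪ ((D ∩ B) ∪ (A ∖ B)) but 1 ∉ D ∪ ((B ∖ A) ∖ (D ∖ B)).

Both inclusions fail.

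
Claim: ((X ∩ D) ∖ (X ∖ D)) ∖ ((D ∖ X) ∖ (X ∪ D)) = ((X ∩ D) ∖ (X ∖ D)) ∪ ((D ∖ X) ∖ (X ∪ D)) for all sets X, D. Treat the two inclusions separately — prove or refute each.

(⟸) Let x ∈ ((X ∩ D) ∖ (X ∖ D)) ∪ ((D ∖ X) ∖ (X ∪ D)). Then x ∈ X ∩ D, from which x ∈ ((X ∩ D) ∖ (X ∖ D)) ∖ ((D ∖ X) ∖ (X ∪ D)).

(⟹) Let x ∈ ((X ∩ D) ∖ (X ∖ D)) ∖ ((D ∖ X) ∖ (X ∪ D)). Then x ∈ X ∩ D, from which x ∈ ((X ∩ D) ∖ (X ∖ D)) ∪ ((D ∖ X) ∖ (X ∪ D)).

Both inclusions hold; the sets are equal.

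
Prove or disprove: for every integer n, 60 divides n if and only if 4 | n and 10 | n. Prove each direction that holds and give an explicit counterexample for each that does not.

Only the forward implication holds.

Forward direction. If 60 ∣ n, write n = 60q. Since 60 = 15·4, n = 4·(15q), so 4 ∣ n; and since 60 = 6·10, n = 10·(6q), so 10 ∣ n.

Converse. This fails: take n = 20. Both 4 ∣ 20 and 10 ∣ 20, yet 20 is not a multiple of 60 (since 20 = 0·60 + 20), so 60 ∤ 20.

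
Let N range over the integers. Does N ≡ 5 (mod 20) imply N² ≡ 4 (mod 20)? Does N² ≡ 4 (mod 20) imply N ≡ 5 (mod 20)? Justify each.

(→) This fails: take N = 5. Then 5 ≡ 5 (mod 20), but 5² = 25 ≡ 5 (mod 20), not 4.

(←) This fails: take N = 2. Then 2² = 4 ≡ 4 (mod 20), yet 2 ≡ 2 (mod 20), not 5.

Neither implication holds.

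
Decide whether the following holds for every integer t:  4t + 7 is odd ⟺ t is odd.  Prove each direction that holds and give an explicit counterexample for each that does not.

Not equivalent: only (⇐) holds.

[⇒] This fails: take t = 6. Then 4t + 7 = 31, which is odd, yet t = 6 is even, not odd.

[⇐] Suppose t is odd. Since 4 is even, 4t is even for every t, so 4t + 7 has the same parity as 7, which is odd. Hence 4t + 7 is odd.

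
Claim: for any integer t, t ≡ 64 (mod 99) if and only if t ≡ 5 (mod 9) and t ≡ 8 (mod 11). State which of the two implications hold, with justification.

Both directions fail.

(→) This fails: t = 64 gives 64 ≡ 64 (mod 99) but 64 ≡ 1 (mod 9), so the conjunction on the right does not hold.

(←) This fails: t = 41 satisfies both congruences on the right (41 ≡ 5 mod 9 and 41 ≡ 8 mod 11) yet 41 ≡ 41 (mod 99), not 64.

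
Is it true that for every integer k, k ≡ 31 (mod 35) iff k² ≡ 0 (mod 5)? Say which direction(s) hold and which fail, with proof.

(⇒) fails and (⇐) fails.

(→) This fails: take k = 31. Then 31 ≡ 31 (mod 35), but 31² = 961 ≡ 1 (mod 5), not 0.

(←) This fails: take k = 0. Then 0² = 0 ≡ 0 (mod 5), yet 0 ≡ 0 (mod 35), not 31.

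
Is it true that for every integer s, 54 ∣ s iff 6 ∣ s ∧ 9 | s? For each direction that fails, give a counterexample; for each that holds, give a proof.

(⇒) If 54 ∣ s, write s = 54q. Since 54 = 9·6, s = 6·(9q), so 6 ∣ s; and since 54 = 6·9, s = 9·(6q), so 9 ∣ s.

(⇐) This fails: take s = 18. Both 6 ∣ 18 and 9 ∣ 18, yet 18 is not a multiple of 54 (since 18 = 0·54 + 18), so 54 ∤ 18.

Not equivalent: only (⇒) holds.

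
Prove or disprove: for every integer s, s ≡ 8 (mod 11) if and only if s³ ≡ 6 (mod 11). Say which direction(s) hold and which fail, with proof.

Forward direction. Suppose s ≡ 8 (mod 11). Write s = 11j + 8. Then (11j + 8)³ = 1331j³ + 2904j² + 2112j + 512 = 11(121j³ + 264j² + 192j + 46) + 6, so s³ ≡ 6 (mod 11).

Converse. Suppose s³ ≡ 6 (mod 11). The only residue r in {0, …, 10} with r³ ≡ 6 (mod 11) is r = 8, so s ≡ 8 (mod 11).

Equivalent; both directions hold.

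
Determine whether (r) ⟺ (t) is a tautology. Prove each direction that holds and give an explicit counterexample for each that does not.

(⇒) This fails. Under t = F, r = T, the left side is true but the right side is false.

(⇐) This fails. Under t = T, r = F, the left side is false but the right side is true.

(⇒) fails and (⇐) fails.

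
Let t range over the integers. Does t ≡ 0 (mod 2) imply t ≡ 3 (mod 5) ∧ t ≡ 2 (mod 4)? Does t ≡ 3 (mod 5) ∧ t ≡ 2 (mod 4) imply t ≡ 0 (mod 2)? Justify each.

(⇒) fails; (⇐) holds.

Forward direction. This fails: t = 0 gives 0 ≡ 0 (mod 2) but 0 ≡ 0 (mod 5), so the conjunction on the right does not hold.

Converse. If t ≡ 3 (mod 5) and t ≡ 2 (mod 4), then by the Chinese remainder theorem t ≡ 18 (mod 20). Since 18 ≡ 0 (mod 2) and 2 ∣ 20, we get t ≡ 0 (mod 2).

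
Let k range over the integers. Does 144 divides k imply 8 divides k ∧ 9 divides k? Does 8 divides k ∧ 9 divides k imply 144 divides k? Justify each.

Not equivalent: only (⇒) holds.

[⇒] If 144 ∣ k, write k = 144q. Since 144 = 18·8, k = 8·(18q), so 8 ∣ k; and since 144 = 16·9, k = 9·(16q), so 9 ∣ k.

[⇐] This fails: take k = 72. Both 8 ∣ 72 and 9 ∣ 72, yet 72 is not a multiple of 144 (since 72 = 0·144 + 72), so 144 ∤ 72.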